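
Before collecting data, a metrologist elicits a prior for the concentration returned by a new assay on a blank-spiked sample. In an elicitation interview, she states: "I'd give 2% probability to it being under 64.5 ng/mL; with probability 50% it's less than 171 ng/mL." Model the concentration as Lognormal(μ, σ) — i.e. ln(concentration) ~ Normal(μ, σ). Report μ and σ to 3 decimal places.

If T ~ Lognormal(μ,σ) then ln T ~ Normal(μ,σ), so the p-quantile of ln T is μ + z_p·σ.
ln(64.5) = 4.167 and ln(171) = 5.142; z_{0.02} = -2.054, z_{0.5} = 0.
σ = (5.142 − 4.167)/(0 − (-2.054)) = 0.475.
μ = 4.167 − (-2.054)·0.475 = 5.142.

μ ≈ 5.142, σ ≈ 0.475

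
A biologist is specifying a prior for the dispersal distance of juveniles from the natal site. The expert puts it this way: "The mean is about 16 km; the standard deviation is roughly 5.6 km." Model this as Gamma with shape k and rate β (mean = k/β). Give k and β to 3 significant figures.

For Gamma(k, rate β): mean = k/β, variance = k/β², so CV = 1/√k.
CV = SD/mean = 5.6/16 = 0.35, hence k = 1/CV² = 8.16.
Then β = k/mean = 8.16/16 = 0.51.

k ≈ 8.16, β ≈ 0.51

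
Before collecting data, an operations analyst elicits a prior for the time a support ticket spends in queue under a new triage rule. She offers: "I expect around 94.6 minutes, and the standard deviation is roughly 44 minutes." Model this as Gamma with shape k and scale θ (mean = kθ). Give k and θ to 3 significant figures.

For Gamma(k, scale θ): mean = kθ, variance = kθ², so CV = 1/√k.
CV = SD/mean = 44/94.6 = 0.4651, hence k = 1/CV² = 4.62.
Then θ = mean/k = 94.6/4.62 = 20.5.

k ≈ 4.62, θ ≈ 20.5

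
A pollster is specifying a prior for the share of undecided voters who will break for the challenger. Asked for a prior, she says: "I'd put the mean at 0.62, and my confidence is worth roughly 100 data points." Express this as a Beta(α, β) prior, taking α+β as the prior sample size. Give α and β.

α = 62, β = 38

Under the effective-sample-size interpretation, Beta(α, β) has prior mean α/(α+β) and prior sample size α+β.
So α+β = 100 and α/(α+β) = 0.62, giving α = 0.62·100 = 62 and β = 100 − 62 = 38.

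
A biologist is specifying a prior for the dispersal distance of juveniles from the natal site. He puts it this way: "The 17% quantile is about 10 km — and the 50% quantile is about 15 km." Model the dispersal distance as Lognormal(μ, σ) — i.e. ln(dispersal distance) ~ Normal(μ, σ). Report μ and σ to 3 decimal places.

If T ~ Lognormal(μ,σ) then ln T ~ Normal(μ,σ), so the p-quantile of ln T is μ + z_p·σ.
ln(10) = 2.303 and ln(15) = 2.708; z_{0.17} = -0.9542, z_{0.5} = 0.
σ = (2.708 − 2.303)/(0 − (-0.9542)) = 0.425.
μ = 2.303 − (-0.9542)·0.425 = 2.708.

μ ≈ 2.708, σ ≈ 0.425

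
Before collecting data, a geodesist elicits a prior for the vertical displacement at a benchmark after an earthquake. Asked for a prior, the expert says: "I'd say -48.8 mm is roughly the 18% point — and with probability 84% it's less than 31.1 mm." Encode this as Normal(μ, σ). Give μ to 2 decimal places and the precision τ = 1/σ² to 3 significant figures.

μ = -10.50, τ = 0.000571

The p-quantile of Normal(μ,σ) is μ + z_p·σ, with z_{0.18} = -0.9154 and z_{0.84} = 0.9945.
Eliminate σ: μ = (z₂·x₁ − z₁·x₂)/(z₂ − z₁) = (0.9945·-48.8 − (-0.9154)·31.1)/1.91 = -10.50.
Then σ = (x₂ − x₁)/(z₂ − z₁) = (31.1 − -48.8)/1.91 = 41.84.
Precision τ = 1/σ² = 1/41.84² = 0.000571.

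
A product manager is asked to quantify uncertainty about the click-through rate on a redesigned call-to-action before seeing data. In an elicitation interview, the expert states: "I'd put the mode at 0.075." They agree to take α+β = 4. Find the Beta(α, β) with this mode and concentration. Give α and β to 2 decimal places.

For α,β > 1 the Beta mode is (α−1)/(α+β−2). With α+β = 4, the mode is (α−1)/2.
Set (α−1)/2 = 0.075 → α = 1 + 0.075·2 = 1.15.
β = 4 − α = 2.85.

α = 1.15, β = 2.85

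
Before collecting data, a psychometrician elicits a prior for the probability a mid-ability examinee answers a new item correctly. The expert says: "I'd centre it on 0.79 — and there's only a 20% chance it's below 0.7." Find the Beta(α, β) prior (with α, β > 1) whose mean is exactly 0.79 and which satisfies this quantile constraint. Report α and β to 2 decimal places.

α ≈ 10.02, β ≈ 2.66

With mean 0.79 fixed, write α = 0.79s, β = 0.21s where s = α+β.
Need P(θ < 0.7) = 0.2 under Beta(0.79s, 0.21s). Normal approximation: (q−m)/√(m(1−m)/s) ≈ z_{0.2} = -0.842, so s ≈ 0.79·0.21·(-0.842)²/(0.7−0.79)² = 14.5.
At s = 14.5: P(θ<0.7) ≈ 0.188. Adjusting to match 0.2 gives s ≈ 12.69.
So α = 0.79·12.69 ≈ 10.02, β = 0.21·12.69 ≈ 2.66.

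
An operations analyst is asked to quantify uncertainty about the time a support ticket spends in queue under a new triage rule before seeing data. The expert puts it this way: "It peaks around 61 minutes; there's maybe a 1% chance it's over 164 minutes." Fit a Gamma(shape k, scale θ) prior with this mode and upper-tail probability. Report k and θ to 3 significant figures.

k ≈ 5.72, θ ≈ 12.9

Gamma(k,θ) with k>1 has mode (k−1)θ, so θ = 61/(k−1).
Need P(X < 164) = 0.99 with θ tied to k this way. Start at k = 2, θ = 61: P(X<164) ≈ 0.749.
Too low — raise k to concentrate. Iterating converges to k ≈ 5.72.
Then θ = 61/(5.72−1) ≈ 12.9.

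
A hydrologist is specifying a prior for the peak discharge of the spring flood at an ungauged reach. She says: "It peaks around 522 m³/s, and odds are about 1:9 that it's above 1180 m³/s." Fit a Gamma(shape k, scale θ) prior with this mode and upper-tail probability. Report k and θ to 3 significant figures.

k ≈ 3.89, θ ≈ 181

Gamma(k,θ) with k>1 has mode (k−1)θ, so θ = 522/(k−1).
Need P(X < 1180) = 0.9 with θ tied to k this way. Start at k = 2, θ = 522: P(X<1180) ≈ 0.660.
Too low — raise k to concentrate. Iterating converges to k ≈ 3.89.
Then θ = 522/(3.89−1) ≈ 181.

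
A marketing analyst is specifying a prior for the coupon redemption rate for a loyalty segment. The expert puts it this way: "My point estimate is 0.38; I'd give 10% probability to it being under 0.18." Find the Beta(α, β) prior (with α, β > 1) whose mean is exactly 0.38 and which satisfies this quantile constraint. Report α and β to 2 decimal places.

With mean 0.38 fixed, write α = 0.38s, β = 0.62s where s = α+β.
Need P(θ < 0.18) = 0.1 under Beta(0.38s, 0.62s). Normal approximation: (q−m)/√(m(1−m)/s) ≈ z_{0.1} = -1.28, so s ≈ 0.38·0.62·(-1.28)²/(0.18−0.38)² = 9.7.
At s = 9.7: P(θ<0.18) ≈ 0.085. Adjusting to match 0.1 gives s ≈ 8.58.
So α = 0.38·8.58 ≈ 3.26, β = 0.62·8.58 ≈ 5.32.

α ≈ 3.26, β ≈ 5.32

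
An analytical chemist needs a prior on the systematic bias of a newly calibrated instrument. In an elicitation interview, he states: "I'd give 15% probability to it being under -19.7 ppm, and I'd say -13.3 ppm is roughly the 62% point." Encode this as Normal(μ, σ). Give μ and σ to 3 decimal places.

μ = -14.757, σ = 4.769

The p-quantile of Normal(μ,σ) is μ + z_p·σ, with z_{0.15} = -1.036 and z_{0.62} = 0.3055.
Eliminate σ: μ = (z₂·x₁ − z₁·x₂)/(z₂ − z₁) = (0.3055·-19.7 − (-1.036)·-13.3)/1.342 = -14.757.
Then σ = (x₂ − x₁)/(z₂ − z₁) = (-13.3 − -19.7)/1.342 = 4.769.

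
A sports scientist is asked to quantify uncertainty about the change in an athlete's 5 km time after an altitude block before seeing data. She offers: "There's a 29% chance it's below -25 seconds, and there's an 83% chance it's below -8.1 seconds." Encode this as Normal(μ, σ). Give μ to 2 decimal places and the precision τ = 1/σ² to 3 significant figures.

μ = -18.80, τ = 0.00796

The p-quantile of Normal(μ,σ) is μ + z_p·σ, with z_{0.29} = -0.5534 and z_{0.83} = 0.9542.
Eliminate σ: μ = (z₂·x₁ − z₁·x₂)/(z₂ − z₁) = (0.9542·-25 − (-0.5534)·-8.1)/1.508 = -18.80.
Then σ = (x₂ − x₁)/(z₂ − z₁) = (-8.1 − -25)/1.508 = 11.21.
Precision τ = 1/σ² = 1/11.21² = 0.00796.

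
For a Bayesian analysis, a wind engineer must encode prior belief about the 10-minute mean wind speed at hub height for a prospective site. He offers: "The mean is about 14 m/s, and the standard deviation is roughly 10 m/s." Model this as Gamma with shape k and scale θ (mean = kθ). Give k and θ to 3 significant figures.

For Gamma(k, scale θ): mean = kθ, variance = kθ², so CV = 1/√k.
CV = SD/mean = 10/14 = 0.7143, hence k = 1/CV² = 1.96.
Then θ = mean/k = 14/1.96 = 7.14.

k ≈ 1.96, θ ≈ 7.14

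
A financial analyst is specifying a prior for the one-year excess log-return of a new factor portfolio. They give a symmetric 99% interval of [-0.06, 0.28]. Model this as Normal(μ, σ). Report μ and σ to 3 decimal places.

μ = 0.110, σ = 0.066

A symmetric 99% interval runs μ ± z·σ with z = 2.576.
Half-width = 0.17, so σ = 0.17/2.576 = 0.066.
μ is the interval midpoint, 0.110.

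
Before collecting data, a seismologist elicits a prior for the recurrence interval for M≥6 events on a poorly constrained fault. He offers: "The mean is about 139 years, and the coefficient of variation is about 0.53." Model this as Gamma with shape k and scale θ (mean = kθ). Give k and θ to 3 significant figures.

k ≈ 3.56, θ ≈ 39

For Gamma(k, scale θ): mean = kθ, variance = kθ², so CV = 1/√k.
CV = 0.53, hence k = 1/CV² = 3.56.
Then θ = mean/k = 139/3.56 = 39.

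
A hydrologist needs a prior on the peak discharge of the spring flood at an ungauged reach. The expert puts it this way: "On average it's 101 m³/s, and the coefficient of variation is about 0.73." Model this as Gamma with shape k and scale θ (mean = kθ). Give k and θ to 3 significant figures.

For Gamma(k, scale θ): mean = kθ, variance = kθ², so CV = 1/√k.
CV = 0.73, hence k = 1/CV² = 1.88.
Then θ = mean/k = 101/1.88 = 53.8.

k ≈ 1.88, θ ≈ 53.8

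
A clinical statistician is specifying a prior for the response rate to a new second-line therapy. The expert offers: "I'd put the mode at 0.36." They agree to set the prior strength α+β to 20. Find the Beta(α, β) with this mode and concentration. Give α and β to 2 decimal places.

For α,β > 1 the Beta mode is (α−1)/(α+β−2). With α+β = 20, the mode is (α−1)/18.
Set (α−1)/18 = 0.36 → α = 1 + 0.36·18 = 7.48.
β = 20 − α = 12.52.

α = 7.48, β = 12.52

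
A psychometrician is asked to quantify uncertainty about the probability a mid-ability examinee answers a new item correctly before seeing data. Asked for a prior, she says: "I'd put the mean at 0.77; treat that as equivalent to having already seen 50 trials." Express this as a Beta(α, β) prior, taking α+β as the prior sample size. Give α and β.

α = 38.5, β = 11.5

Under the effective-sample-size interpretation, Beta(α, β) has prior mean α/(α+β) and prior sample size α+β.
So α+β = 50 and α/(α+β) = 0.77, giving α = 0.77·50 = 38.5 and β = 50 − 38.5 = 11.5.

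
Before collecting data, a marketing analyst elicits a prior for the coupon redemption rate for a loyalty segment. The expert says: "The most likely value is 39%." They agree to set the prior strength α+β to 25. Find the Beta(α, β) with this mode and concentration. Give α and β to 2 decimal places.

α = 9.97, β = 15.03

For α,β > 1 the Beta mode is (α−1)/(α+β−2). With α+β = 25, the mode is (α−1)/23.
Set (α−1)/23 = 0.39 → α = 1 + 0.39·23 = 9.97.
β = 25 − α = 15.03.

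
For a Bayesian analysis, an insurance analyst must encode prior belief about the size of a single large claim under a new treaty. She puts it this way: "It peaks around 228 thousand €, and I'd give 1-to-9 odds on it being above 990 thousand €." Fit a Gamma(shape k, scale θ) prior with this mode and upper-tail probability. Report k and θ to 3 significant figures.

k ≈ 1.84, θ ≈ 271

Gamma(k,θ) with k>1 has mode (k−1)θ, so θ = 228/(k−1).
Need P(X < 990) = 0.9 with θ tied to k this way. Start at k = 2, θ = 228: P(X<990) ≈ 0.931.
Too high — lower k to spread out. Iterating converges to k ≈ 1.84.
Then θ = 228/(1.84−1) ≈ 271.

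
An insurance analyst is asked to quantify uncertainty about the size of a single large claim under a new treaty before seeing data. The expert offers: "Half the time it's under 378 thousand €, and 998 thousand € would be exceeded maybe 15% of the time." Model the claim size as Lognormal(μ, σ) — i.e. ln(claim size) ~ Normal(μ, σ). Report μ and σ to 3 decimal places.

μ ≈ 5.935, σ ≈ 0.937

If T ~ Lognormal(μ,σ) then ln T ~ Normal(μ,σ), so the p-quantile of ln T is μ + z_p·σ.
ln(378) = 5.935 and ln(998) = 6.906; z_{0.5} = 0, z_{0.85} = 1.036.
σ = (6.906 − 5.935)/(1.036 − (0)) = 0.937.
μ = 5.935 − (0)·0.937 = 5.935.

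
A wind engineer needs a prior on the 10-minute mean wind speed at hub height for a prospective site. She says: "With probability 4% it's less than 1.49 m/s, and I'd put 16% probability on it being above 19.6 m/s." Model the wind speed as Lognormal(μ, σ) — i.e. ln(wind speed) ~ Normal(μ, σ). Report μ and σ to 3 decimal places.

If T ~ Lognormal(μ,σ) then ln T ~ Normal(μ,σ), so the p-quantile of ln T is μ + z_p·σ.
ln(1.49) = 0.3988 and ln(19.6) = 2.976; z_{0.04} = -1.751, z_{0.84} = 0.9945.
σ = (2.976 − 0.3988)/(0.9945 − (-1.751)) = 0.939.
μ = 0.3988 − (-1.751)·0.939 = 2.042.

μ ≈ 2.042, σ ≈ 0.939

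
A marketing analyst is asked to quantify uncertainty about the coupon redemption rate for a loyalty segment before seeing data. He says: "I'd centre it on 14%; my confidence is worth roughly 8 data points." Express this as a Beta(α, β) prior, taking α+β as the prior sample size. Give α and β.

Under the effective-sample-size interpretation, Beta(α, β) has prior mean α/(α+β) and prior sample size α+β.
So α+β = 8 and α/(α+β) = 0.14, giving α = 0.14·8 = 1.12 and β = 8 − 1.12 = 6.88.

α = 1.12, β = 6.88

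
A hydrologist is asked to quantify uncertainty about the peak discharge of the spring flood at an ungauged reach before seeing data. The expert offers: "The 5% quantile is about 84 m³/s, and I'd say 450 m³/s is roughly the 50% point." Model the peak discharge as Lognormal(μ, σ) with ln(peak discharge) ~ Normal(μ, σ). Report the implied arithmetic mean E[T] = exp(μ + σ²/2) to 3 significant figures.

If T ~ Lognormal(μ,σ) then ln T ~ Normal(μ,σ), so the p-quantile of ln T is μ + z_p·σ.
ln(84) = 4.431 and ln(450) = 6.109; z_{0.05} = -1.645, z_{0.5} = 0.
σ = (6.109 − 4.431)/(0 − (-1.645)) = 1.020.
μ = 4.431 − (-1.645)·1.020 = 6.109.
E[T] = exp(μ + σ²/2) = exp(6.109 + 0.5206) = 757 m³/s.

E[T] ≈ 757 m³/s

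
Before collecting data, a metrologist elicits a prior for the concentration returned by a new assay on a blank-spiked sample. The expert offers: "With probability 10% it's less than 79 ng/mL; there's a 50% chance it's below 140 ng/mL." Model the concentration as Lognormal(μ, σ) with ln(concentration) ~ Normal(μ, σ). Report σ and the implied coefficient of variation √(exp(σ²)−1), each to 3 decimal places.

If T ~ Lognormal(μ,σ) then ln T ~ Normal(μ,σ), so the p-quantile of ln T is μ + z_p·σ.
ln(79) = 4.369 and ln(140) = 4.942; z_{0.1} = -1.282, z_{0.5} = 0.
σ = (4.942 − 4.369)/(0 − (-1.282)) = 0.446.
μ = 4.369 − (-1.282)·0.446 = 4.942.
CV = √(exp(σ²)−1) = √(exp(0.1993)−1) = 0.470.

σ ≈ 0.446, CV ≈ 0.470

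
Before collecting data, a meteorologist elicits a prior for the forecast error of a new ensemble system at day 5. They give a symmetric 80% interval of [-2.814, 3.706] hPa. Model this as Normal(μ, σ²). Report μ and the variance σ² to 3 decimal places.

A symmetric 80% interval runs μ ± z·σ with z = 1.282.
Half-width = 3.26, so σ = 3.26/1.282 = 2.5438 and σ² = 6.471.
μ is the interval midpoint, 0.446.

μ = 0.446, σ² = 6.471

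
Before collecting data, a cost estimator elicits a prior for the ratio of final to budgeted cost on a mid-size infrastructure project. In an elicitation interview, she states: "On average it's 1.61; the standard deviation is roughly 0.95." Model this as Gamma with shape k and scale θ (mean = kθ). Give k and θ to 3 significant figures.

k ≈ 2.87, θ ≈ 0.561

For Gamma(k, scale θ): mean = kθ, variance = kθ², so CV = 1/√k.
CV = SD/mean = 0.95/1.61 = 0.5901, hence k = 1/CV² = 2.87.
Then θ = mean/k = 1.61/2.87 = 0.561.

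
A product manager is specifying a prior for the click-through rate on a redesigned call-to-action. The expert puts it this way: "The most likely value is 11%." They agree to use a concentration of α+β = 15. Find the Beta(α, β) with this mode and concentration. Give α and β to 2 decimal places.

For α,β > 1 the Beta mode is (α−1)/(α+β−2). With α+β = 15, the mode is (α−1)/13.
Set (α−1)/13 = 0.11 → α = 1 + 0.11·13 = 2.43.
β = 15 − α = 12.57.

α = 2.43, β = 12.57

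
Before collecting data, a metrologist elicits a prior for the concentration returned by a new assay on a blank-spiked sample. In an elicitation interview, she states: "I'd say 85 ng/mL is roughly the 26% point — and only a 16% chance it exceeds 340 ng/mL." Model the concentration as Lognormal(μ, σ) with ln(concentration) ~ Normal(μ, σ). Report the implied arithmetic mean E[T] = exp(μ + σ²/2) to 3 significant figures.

If T ~ Lognormal(μ,σ) then ln T ~ Normal(μ,σ), so the p-quantile of ln T is μ + z_p·σ.
ln(85) = 4.443 and ln(340) = 5.829; z_{0.26} = -0.6433, z_{0.84} = 0.9945.
σ = (5.829 − 4.443)/(0.9945 − (-0.6433)) = 0.846.
μ = 4.443 − (-0.6433)·0.846 = 4.987.
E[T] = exp(μ + σ²/2) = exp(4.987 + 0.3582) = 210 ng/mL.

E[T] ≈ 210 ng/mL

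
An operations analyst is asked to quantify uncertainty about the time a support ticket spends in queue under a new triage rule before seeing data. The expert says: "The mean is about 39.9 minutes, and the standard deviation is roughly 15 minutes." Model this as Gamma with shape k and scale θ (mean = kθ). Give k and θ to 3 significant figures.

For Gamma(k, scale θ): mean = kθ, variance = kθ², so CV = 1/√k.
CV = SD/mean = 15/39.9 = 0.3759, hence k = 1/CV² = 7.08.
Then θ = mean/k = 39.9/7.08 = 5.64.

k ≈ 7.08, θ ≈ 5.64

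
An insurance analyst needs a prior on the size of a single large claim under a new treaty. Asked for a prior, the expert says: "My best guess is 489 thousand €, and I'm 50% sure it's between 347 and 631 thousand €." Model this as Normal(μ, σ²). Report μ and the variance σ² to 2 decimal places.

A symmetric 50% interval runs μ ± z·σ with z = 0.6745.
Half-width = 142, so σ = 142/0.6745 = 210.530 and σ² = 44322.68.
μ is the stated best guess, 489.00.

μ = 489.00, σ² = 44322.68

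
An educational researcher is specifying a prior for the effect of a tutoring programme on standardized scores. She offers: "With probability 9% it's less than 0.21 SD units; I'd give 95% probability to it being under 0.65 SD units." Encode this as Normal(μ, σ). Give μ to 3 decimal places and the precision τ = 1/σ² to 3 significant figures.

For Normal(μ,σ), the p-quantile is μ + z_p·σ. Here z_{0.09} = -1.341, z_{0.95} = 1.645.
So 0.21 = μ − 1.341σ and 0.65 = μ + 1.645σ.
Subtracting: σ = (0.65 − 0.21)/(1.645 − (-1.341)) = 0.147.
Then μ = 0.21 − (-1.341)·0.147 = 0.408.
Precision τ = 1/σ² = 1/0.1474² = 46.

μ = 0.408, τ = 46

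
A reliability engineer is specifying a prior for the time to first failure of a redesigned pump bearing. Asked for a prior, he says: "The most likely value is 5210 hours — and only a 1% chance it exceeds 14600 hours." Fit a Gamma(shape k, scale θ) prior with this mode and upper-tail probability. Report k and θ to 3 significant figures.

k ≈ 5.31, θ ≈ 1210

Gamma(k,θ) with k>1 has mode (k−1)θ, so θ = 5210/(k−1).
Need P(X < 14600) = 0.99 with θ tied to k this way. Start at k = 2, θ = 5210: P(X<14600) ≈ 0.769.
Too low — raise k to concentrate. Iterating converges to k ≈ 5.31.
Then θ = 5210/(5.31−1) ≈ 1210.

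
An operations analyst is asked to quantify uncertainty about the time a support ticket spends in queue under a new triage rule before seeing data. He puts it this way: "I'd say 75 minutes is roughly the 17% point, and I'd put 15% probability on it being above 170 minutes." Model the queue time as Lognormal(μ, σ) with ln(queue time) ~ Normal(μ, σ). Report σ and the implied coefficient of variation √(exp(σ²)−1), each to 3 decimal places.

If T ~ Lognormal(μ,σ) then ln T ~ Normal(μ,σ), so the p-quantile of ln T is μ + z_p·σ.
ln(75) = 4.317 and ln(170) = 5.136; z_{0.17} = -0.9542, z_{0.85} = 1.036.
σ = (5.136 − 4.317)/(1.036 − (-0.9542)) = 0.411.
μ = 4.317 − (-0.9542)·0.411 = 4.710.
CV = √(exp(σ²)−1) = √(exp(0.1690)−1) = 0.429.

σ ≈ 0.411, CV ≈ 0.429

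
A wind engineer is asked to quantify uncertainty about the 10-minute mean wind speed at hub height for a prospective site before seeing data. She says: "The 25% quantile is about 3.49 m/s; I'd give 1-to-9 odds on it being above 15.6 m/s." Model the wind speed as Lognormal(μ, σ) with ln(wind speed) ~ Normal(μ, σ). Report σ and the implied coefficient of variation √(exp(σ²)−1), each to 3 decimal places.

If T ~ Lognormal(μ,σ) then ln T ~ Normal(μ,σ), so the p-quantile of ln T is μ + z_p·σ.
ln(3.49) = 1.25 and ln(15.6) = 2.747; z_{0.25} = -0.6745, z_{0.9} = 1.282.
σ = (2.747 − 1.25)/(1.282 − (-0.6745)) = 0.766.
μ = 1.25 − (-0.6745)·0.766 = 1.766.
CV = √(exp(σ²)−1) = √(exp(0.5860)−1) = 0.893.

σ ≈ 0.766, CV ≈ 0.893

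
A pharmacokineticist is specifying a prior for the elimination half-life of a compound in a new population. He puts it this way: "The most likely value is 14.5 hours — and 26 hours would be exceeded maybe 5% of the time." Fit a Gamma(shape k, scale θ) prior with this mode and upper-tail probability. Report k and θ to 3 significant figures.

Gamma(k,θ) with k>1 has mode (k−1)θ, so θ = 14.5/(k−1).
Need P(X < 26) = 0.95 with θ tied to k this way. Start at k = 2, θ = 14.5: P(X<26) ≈ 0.535.
Too low — raise k to concentrate. Iterating converges to k ≈ 9.17.
Then θ = 14.5/(9.17−1) ≈ 1.77.

k ≈ 9.17, θ ≈ 1.77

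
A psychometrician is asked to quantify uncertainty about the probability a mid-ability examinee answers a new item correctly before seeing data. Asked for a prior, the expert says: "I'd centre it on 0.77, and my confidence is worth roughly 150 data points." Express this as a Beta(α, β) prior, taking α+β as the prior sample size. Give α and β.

α = 115.5, β = 34.5

Under the effective-sample-size interpretation, Beta(α, β) has prior mean α/(α+β) and prior sample size α+β.
So α+β = 150 and α/(α+β) = 0.77, giving α = 0.77·150 = 115.5 and β = 150 − 115.5 = 34.5.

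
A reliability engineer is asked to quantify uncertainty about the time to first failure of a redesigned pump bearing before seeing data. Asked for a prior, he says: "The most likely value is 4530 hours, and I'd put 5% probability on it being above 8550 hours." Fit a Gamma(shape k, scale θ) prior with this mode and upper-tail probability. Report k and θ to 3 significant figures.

Gamma(k,θ) with k>1 has mode (k−1)θ, so θ = 4530/(k−1).
Need P(X < 8550) = 0.95 with θ tied to k this way. Start at k = 2, θ = 4530: P(X<8550) ≈ 0.563.
Too low — raise k to concentrate. Iterating converges to k ≈ 7.89.
Then θ = 4530/(7.89−1) ≈ 657.

k ≈ 7.89, θ ≈ 657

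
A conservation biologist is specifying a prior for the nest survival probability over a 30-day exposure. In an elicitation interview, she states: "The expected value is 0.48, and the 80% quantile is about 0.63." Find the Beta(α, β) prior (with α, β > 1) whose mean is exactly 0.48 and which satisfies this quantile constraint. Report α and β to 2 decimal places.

With mean 0.48 fixed, write α = 0.48s, β = 0.52s where s = α+β.
Need P(θ < 0.63) = 0.8 under Beta(0.48s, 0.52s). Normal approximation: (q−m)/√(m(1−m)/s) ≈ z_{0.8} = 0.842, so s ≈ 0.48·0.52·(0.842)²/(0.63−0.48)² = 7.9.
At s = 7.9: P(θ<0.63) ≈ 0.799. Adjusting to match 0.8 gives s ≈ 7.93.
So α = 0.48·7.93 ≈ 3.81, β = 0.52·7.93 ≈ 4.13.

α ≈ 3.81, β ≈ 4.13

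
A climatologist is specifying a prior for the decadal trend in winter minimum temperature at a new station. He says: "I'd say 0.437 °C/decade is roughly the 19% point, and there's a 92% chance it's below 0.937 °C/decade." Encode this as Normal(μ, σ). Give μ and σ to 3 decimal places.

μ = 0.629, σ = 0.219

The p-quantile of Normal(μ,σ) is μ + z_p·σ, with z_{0.19} = -0.8779 and z_{0.92} = 1.405.
Eliminate σ: μ = (z₂·x₁ − z₁·x₂)/(z₂ − z₁) = (1.405·0.437 − (-0.8779)·0.937)/2.283 = 0.629.
Then σ = (x₂ − x₁)/(z₂ − z₁) = (0.937 − 0.437)/2.283 = 0.219.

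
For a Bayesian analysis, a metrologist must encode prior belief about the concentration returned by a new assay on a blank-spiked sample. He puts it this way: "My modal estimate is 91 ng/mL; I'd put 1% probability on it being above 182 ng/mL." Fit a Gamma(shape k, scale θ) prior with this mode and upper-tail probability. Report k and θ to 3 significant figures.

Gamma(k,θ) with k>1 has mode (k−1)θ, so θ = 91/(k−1).
Need P(X < 182) = 0.99 with θ tied to k this way. Start at k = 2, θ = 91: P(X<182) ≈ 0.594.
Too low — raise k to concentrate. Iterating converges to k ≈ 11.2.
Then θ = 91/(11.2−1) ≈ 8.9.

k ≈ 11.2, θ ≈ 8.9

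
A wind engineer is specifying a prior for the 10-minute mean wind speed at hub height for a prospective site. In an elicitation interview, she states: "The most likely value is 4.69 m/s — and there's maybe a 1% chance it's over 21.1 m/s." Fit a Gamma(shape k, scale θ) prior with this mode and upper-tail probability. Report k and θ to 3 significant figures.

Gamma(k,θ) with k>1 has mode (k−1)θ, so θ = 4.69/(k−1).
Need P(X < 21.1) = 0.99 with θ tied to k this way. Start at k = 2, θ = 4.69: P(X<21.1) ≈ 0.939.
Too low — raise k to concentrate. Iterating converges to k ≈ 2.79.
Then θ = 4.69/(2.79−1) ≈ 2.62.

k ≈ 2.79, θ ≈ 2.62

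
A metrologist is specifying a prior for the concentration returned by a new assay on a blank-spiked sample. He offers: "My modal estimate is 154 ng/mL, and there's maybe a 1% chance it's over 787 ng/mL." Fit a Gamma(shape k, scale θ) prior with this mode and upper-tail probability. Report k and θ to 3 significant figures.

k ≈ 2.46, θ ≈ 105

Gamma(k,θ) with k>1 has mode (k−1)θ, so θ = 154/(k−1).
Need P(X < 787) = 0.99 with θ tied to k this way. Start at k = 2, θ = 154: P(X<787) ≈ 0.963.
Too low — raise k to concentrate. Iterating converges to k ≈ 2.46.
Then θ = 154/(2.46−1) ≈ 105.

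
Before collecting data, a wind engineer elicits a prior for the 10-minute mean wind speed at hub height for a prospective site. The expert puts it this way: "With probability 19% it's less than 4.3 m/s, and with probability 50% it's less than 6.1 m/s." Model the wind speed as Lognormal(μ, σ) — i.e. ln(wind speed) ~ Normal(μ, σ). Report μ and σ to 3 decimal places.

μ ≈ 1.808, σ ≈ 0.398

If T ~ Lognormal(μ,σ) then ln T ~ Normal(μ,σ), so the p-quantile of ln T is μ + z_p·σ.
ln(4.3) = 1.459 and ln(6.1) = 1.808; z_{0.19} = -0.8779, z_{0.5} = 0.
σ = (1.808 − 1.459)/(0 − (-0.8779)) = 0.398.
μ = 1.459 − (-0.8779)·0.398 = 1.808.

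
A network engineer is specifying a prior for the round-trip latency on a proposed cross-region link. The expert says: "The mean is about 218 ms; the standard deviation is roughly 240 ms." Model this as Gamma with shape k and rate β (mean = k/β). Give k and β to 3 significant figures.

For Gamma(k, rate β): mean = k/β, variance = k/β², so CV = 1/√k.
CV = SD/mean = 240/218 = 1.101, hence k = 1/CV² = 0.825.
Then β = k/mean = 0.825/218 = 0.00378.

k ≈ 0.825, β ≈ 0.00378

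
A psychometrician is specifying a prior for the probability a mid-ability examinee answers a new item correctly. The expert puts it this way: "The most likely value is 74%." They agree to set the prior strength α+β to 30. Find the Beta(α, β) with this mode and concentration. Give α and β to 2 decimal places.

α = 21.72, β = 8.28

For α,β > 1 the Beta mode is (α−1)/(α+β−2). With α+β = 30, the mode is (α−1)/28.
Set (α−1)/28 = 0.74 → α = 1 + 0.74·28 = 21.72.
β = 30 − α = 8.28.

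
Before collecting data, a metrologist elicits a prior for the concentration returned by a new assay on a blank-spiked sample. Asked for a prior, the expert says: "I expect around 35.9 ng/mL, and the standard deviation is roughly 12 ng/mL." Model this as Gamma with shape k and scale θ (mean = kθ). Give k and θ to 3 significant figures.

For Gamma(k, scale θ): mean = kθ, variance = kθ², so CV = 1/√k.
CV = SD/mean = 12/35.9 = 0.3343, hence k = 1/CV² = 8.95.
Then θ = mean/k = 35.9/8.95 = 4.01.

k ≈ 8.95, θ ≈ 4.01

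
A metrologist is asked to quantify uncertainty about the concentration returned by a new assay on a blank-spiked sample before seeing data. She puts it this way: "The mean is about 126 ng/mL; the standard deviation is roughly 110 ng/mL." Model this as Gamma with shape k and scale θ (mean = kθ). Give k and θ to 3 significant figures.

k ≈ 1.31, θ ≈ 96

For Gamma(k, scale θ): mean = kθ, variance = kθ², so CV = 1/√k.
CV = SD/mean = 110/126 = 0.873, hence k = 1/CV² = 1.31.
Then θ = mean/k = 126/1.31 = 96.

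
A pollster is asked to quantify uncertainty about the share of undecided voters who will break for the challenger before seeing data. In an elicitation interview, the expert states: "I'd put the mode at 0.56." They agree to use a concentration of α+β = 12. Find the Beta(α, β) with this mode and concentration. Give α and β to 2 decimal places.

For α,β > 1 the Beta mode is (α−1)/(α+β−2). With α+β = 12, the mode is (α−1)/10.
Set (α−1)/10 = 0.56 → α = 1 + 0.56·10 = 6.60.
β = 12 − α = 5.40.

α = 6.60, β = 5.40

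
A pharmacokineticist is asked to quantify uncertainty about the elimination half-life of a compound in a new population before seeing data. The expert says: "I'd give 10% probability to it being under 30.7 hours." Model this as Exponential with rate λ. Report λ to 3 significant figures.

P(T < 30.7) = 1 − e^(−λ·30.7) = 0.1, so λ = −ln(1−0.1)/30.7 = −ln(0.9)/30.7 = 0.00343.

λ ≈ 0.00343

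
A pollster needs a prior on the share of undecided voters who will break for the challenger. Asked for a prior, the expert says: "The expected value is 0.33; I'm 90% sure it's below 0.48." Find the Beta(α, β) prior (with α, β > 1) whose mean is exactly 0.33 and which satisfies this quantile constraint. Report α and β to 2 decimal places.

With mean 0.33 fixed, write α = 0.33s, β = 0.67s where s = α+β.
Need P(θ < 0.48) = 0.9 under Beta(0.33s, 0.67s). Normal approximation: (q−m)/√(m(1−m)/s) ≈ z_{0.9} = 1.28, so s ≈ 0.33·0.67·(1.28)²/(0.48−0.33)² = 16.1.
At s = 16.1: P(θ<0.48) ≈ 0.896. Adjusting to match 0.9 gives s ≈ 16.70.
So α = 0.33·16.70 ≈ 5.51, β = 0.67·16.70 ≈ 11.19.

α ≈ 5.51, β ≈ 11.19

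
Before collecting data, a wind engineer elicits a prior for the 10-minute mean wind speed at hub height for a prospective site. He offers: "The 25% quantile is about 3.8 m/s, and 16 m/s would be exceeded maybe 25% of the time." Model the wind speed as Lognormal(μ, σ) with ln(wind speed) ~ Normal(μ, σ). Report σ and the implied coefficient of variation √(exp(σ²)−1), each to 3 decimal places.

σ ≈ 1.066, CV ≈ 1.454

If T ~ Lognormal(μ,σ) then ln T ~ Normal(μ,σ), so the p-quantile of ln T is μ + z_p·σ.
ln(3.8) = 1.335 and ln(16) = 2.773; z_{0.25} = -0.6745, z_{0.75} = 0.6745.
σ = (2.773 − 1.335)/(0.6745 − (-0.6745)) = 1.066.
μ = 1.335 − (-0.6745)·1.066 = 2.054.
CV = √(exp(σ²)−1) = √(exp(1.1357)−1) = 1.454.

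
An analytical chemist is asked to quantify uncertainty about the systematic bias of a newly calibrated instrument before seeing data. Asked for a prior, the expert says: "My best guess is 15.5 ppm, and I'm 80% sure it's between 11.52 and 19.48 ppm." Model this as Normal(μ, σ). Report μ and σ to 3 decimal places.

A symmetric 80% interval runs μ ± z·σ with z = 1.282.
Half-width = 3.98, so σ = 3.98/1.282 = 3.106.
μ is the stated best guess, 15.500.

μ = 15.500, σ = 3.106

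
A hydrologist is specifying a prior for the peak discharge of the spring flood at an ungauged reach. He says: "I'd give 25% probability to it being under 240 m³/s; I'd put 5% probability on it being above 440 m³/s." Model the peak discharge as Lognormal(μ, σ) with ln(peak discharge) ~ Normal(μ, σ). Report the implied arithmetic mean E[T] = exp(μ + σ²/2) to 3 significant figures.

E[T] ≈ 296 m³/s

If T ~ Lognormal(μ,σ) then ln T ~ Normal(μ,σ), so the p-quantile of ln T is μ + z_p·σ.
ln(240) = 5.481 and ln(440) = 6.087; z_{0.25} = -0.6745, z_{0.95} = 1.645.
σ = (6.087 − 5.481)/(1.645 − (-0.6745)) = 0.261.
μ = 5.481 − (-0.6745)·0.261 = 5.657.
E[T] = exp(μ + σ²/2) = exp(5.657 + 0.0341) = 296 m³/s.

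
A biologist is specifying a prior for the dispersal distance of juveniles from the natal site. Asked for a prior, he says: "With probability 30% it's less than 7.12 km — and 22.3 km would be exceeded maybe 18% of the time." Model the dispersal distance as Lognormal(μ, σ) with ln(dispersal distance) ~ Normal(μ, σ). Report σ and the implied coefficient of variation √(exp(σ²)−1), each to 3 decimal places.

σ ≈ 0.793, CV ≈ 0.936

If T ~ Lognormal(μ,σ) then ln T ~ Normal(μ,σ), so the p-quantile of ln T is μ + z_p·σ.
ln(7.12) = 1.963 and ln(22.3) = 3.105; z_{0.3} = -0.5244, z_{0.82} = 0.9154.
σ = (3.105 − 1.963)/(0.9154 − (-0.5244)) = 0.793.
μ = 1.963 − (-0.5244)·0.793 = 2.379.
CV = √(exp(σ²)−1) = √(exp(0.6288)−1) = 0.936.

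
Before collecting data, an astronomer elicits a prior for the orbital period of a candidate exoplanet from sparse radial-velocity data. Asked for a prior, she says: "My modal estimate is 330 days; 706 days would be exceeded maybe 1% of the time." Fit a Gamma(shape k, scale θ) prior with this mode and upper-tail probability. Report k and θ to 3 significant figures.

k ≈ 9.38, θ ≈ 39.4

Gamma(k,θ) with k>1 has mode (k−1)θ, so θ = 330/(k−1).
Need P(X < 706) = 0.99 with θ tied to k this way. Start at k = 2, θ = 330: P(X<706) ≈ 0.630.
Too low — raise k to concentrate. Iterating converges to k ≈ 9.38.
Then θ = 330/(9.38−1) ≈ 39.4.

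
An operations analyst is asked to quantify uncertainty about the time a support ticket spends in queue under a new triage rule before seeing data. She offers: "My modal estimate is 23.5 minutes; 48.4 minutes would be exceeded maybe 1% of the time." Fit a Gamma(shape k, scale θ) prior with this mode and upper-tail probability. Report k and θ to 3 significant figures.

k ≈ 10.4, θ ≈ 2.51

Gamma(k,θ) with k>1 has mode (k−1)θ, so θ = 23.5/(k−1).
Need P(X < 48.4) = 0.99 with θ tied to k this way. Start at k = 2, θ = 23.5: P(X<48.4) ≈ 0.610.
Too low — raise k to concentrate. Iterating converges to k ≈ 10.4.
Then θ = 23.5/(10.4−1) ≈ 2.51.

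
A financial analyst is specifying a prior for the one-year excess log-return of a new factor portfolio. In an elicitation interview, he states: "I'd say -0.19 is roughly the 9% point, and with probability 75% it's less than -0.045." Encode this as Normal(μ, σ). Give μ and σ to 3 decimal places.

The p-quantile of Normal(μ,σ) is μ + z_p·σ, with z_{0.09} = -1.341 and z_{0.75} = 0.6745.
Eliminate σ: μ = (z₂·x₁ − z₁·x₂)/(z₂ − z₁) = (0.6745·-0.19 − (-1.341)·-0.045)/2.015 = -0.094.
Then σ = (x₂ − x₁)/(z₂ − z₁) = (-0.045 − -0.19)/2.015 = 0.072.

μ = -0.094, σ = 0.072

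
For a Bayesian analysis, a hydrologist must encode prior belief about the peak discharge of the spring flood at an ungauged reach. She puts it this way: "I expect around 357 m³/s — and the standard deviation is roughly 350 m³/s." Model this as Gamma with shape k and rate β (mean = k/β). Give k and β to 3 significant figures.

For Gamma(k, rate β): mean = k/β, variance = k/β², so CV = 1/√k.
CV = SD/mean = 350/357 = 0.9804, hence k = 1/CV² = 1.04.
Then β = k/mean = 1.04/357 = 0.00291.

k ≈ 1.04, β ≈ 0.00291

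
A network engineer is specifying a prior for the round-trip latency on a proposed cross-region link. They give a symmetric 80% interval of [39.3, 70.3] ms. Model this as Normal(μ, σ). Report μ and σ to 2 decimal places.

μ = 54.80, σ = 12.09

A symmetric 80% interval runs μ ± z·σ with z = 1.282.
Half-width = 15.5, so σ = 15.5/1.282 = 12.09.
μ is the interval midpoint, 54.80.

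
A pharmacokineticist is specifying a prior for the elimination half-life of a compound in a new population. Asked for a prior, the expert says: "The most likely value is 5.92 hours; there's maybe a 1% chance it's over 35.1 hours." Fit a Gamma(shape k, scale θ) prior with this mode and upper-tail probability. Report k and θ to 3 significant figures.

Gamma(k,θ) with k>1 has mode (k−1)θ, so θ = 5.92/(k−1).
Need P(X < 35.1) = 0.99 with θ tied to k this way. Start at k = 2, θ = 5.92: P(X<35.1) ≈ 0.982.
Too low — raise k to concentrate. Iterating converges to k ≈ 2.17.
Then θ = 5.92/(2.17−1) ≈ 5.04.

k ≈ 2.17, θ ≈ 5.04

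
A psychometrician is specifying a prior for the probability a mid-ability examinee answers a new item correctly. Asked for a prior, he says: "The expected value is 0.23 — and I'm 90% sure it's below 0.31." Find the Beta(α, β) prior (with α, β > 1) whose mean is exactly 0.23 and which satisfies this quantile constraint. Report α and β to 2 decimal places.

α ≈ 10.95, β ≈ 36.65

With mean 0.23 fixed, write α = 0.23s, β = 0.77s where s = α+β.
Need P(θ < 0.31) = 0.9 under Beta(0.23s, 0.77s). Normal approximation: (q−m)/√(m(1−m)/s) ≈ z_{0.9} = 1.28, so s ≈ 0.23·0.77·(1.28)²/(0.31−0.23)² = 45.4.
At s = 45.4: P(θ<0.31) ≈ 0.895. Adjusting to match 0.9 gives s ≈ 47.60.
So α = 0.23·47.60 ≈ 10.95, β = 0.77·47.60 ≈ 36.65.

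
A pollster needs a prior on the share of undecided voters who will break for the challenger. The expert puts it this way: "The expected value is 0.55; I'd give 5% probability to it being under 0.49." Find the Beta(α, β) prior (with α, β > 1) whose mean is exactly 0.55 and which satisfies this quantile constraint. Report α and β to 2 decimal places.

With mean 0.55 fixed, write α = 0.55s, β = 0.45s where s = α+β.
Need P(θ < 0.49) = 0.05 under Beta(0.55s, 0.45s). Normal approximation: (q−m)/√(m(1−m)/s) ≈ z_{0.05} = -1.64, so s ≈ 0.55·0.45·(-1.64)²/(0.49−0.55)² = 186.0.
At s = 186.0: P(θ<0.49) ≈ 0.050. Adjusting to match 0.05 gives s ≈ 187.04.
So α = 0.55·187.04 ≈ 102.87, β = 0.45·187.04 ≈ 84.17.

α ≈ 102.87, β ≈ 84.17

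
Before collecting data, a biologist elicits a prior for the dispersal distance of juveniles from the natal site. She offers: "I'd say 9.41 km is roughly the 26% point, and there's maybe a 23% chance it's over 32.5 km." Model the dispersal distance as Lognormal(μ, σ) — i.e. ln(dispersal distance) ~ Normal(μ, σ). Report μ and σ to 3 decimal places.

If T ~ Lognormal(μ,σ) then ln T ~ Normal(μ,σ), so the p-quantile of ln T is μ + z_p·σ.
ln(9.41) = 2.242 and ln(32.5) = 3.481; z_{0.26} = -0.6433, z_{0.77} = 0.7388.
σ = (3.481 − 2.242)/(0.7388 − (-0.6433)) = 0.897.
μ = 2.242 − (-0.6433)·0.897 = 2.819.

μ ≈ 2.819, σ ≈ 0.897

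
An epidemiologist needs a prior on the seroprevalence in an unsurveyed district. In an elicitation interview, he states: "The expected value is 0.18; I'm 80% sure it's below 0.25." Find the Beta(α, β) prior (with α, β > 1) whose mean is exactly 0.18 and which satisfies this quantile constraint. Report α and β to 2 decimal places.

α ≈ 3.36, β ≈ 15.33

With mean 0.18 fixed, write α = 0.18s, β = 0.82s where s = α+β.
Need P(θ < 0.25) = 0.8 under Beta(0.18s, 0.82s). Normal approximation: (q−m)/√(m(1−m)/s) ≈ z_{0.8} = 0.842, so s ≈ 0.18·0.82·(0.842)²/(0.25−0.18)² = 21.3.
At s = 21.3: P(θ<0.25) ≈ 0.812. Adjusting to match 0.8 gives s ≈ 18.69.
So α = 0.18·18.69 ≈ 3.36, β = 0.82·18.69 ≈ 15.33.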